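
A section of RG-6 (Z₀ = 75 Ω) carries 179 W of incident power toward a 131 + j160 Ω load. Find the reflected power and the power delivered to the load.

P_reflected ≈ 75.6 W; P_delivered ≈ 103 W

|Γ| = |(56 + j160)/(206 + j160)| = 0.65
|Γ|² = 0.422
P_refl = |Γ|²·P_inc = 75.6 W, P_del = (1 − |Γ|²)·P_inc = 103 W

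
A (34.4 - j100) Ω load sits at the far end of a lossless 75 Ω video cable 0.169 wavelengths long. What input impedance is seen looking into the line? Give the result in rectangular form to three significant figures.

Z_in ≈ 11.9 + j7.27 Ω

βl = 2π × 0.169 = 60.8°
tan(βl) = tan(60.8°) = 1.79
Z_in = Z_0·(Z_L + jZ_0·tanβl)/(Z_0 + jZ_L·tanβl)
     = 75·(34.4 + j34.4)/(254 + j61.7)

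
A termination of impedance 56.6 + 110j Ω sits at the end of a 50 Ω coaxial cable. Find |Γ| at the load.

|Γ| ≈ 0.719

Γ = (Z_L − Z_0)/(Z_L + Z_0) = (6.6 + j110)/(106.6 + j110)
|Γ| = 110/153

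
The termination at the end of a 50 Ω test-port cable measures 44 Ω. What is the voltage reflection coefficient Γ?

Γ = -0.0638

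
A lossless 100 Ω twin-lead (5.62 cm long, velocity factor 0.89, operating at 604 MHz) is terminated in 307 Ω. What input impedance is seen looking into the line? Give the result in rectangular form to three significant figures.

λ = v/f = 0.89·c / 604 MHz = 0.442 m
βl = 2π·l/λ = 2π × 0.127 = 45.8°
tan(βl) = tan(45.8°) = 1.03
Z_in = Z_0·(Z_L + jZ_0·tanβl)/(Z_0 + jZ_L·tanβl)
     = 100·(307 + j103)/(100 + j315)

Z_in ≈ 57.6 − j79.1 Ω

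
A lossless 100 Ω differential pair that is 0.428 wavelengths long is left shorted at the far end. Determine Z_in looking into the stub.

βl = 2π × 0.428 = 154°
tan(βl) = -0.486
For a shorted stub, Z_in = jZ_0·tan(βl)

Z_in ≈ −j48.6 Ω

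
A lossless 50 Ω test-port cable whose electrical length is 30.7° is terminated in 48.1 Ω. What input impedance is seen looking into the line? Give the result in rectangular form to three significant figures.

tan(βl) = tan(30.7°) = 0.594
Z_in = Z_0·(Z_L + jZ_0·tanβl)/(Z_0 + jZ_L·tanβl)
     = 50·(48.1 + j29.7)/(50 + j28.6)

Z_in ≈ 49.1 + j1.67 Ω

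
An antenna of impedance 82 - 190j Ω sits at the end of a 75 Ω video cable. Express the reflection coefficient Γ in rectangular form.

Γ ≈ 0.612 − j0.469

Γ = (Z_L − Z_0)/(Z_L + Z_0) = (7 − j190)/(157 − j190)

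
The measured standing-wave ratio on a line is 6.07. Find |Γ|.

|Γ| ≈ 0.717

|Γ| = (S − 1)/(S + 1) = (6.07 − 1)/(6.07 + 1) = 5.07/7.07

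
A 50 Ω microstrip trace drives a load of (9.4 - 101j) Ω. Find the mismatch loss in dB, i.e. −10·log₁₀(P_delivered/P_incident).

Γ = (-40.6 − j101)/(59.4 − j101), |Γ| = 0.929
|Γ|² = 0.863, so P_del/P_inc = 1 − |Γ|² = 0.137
ML = −10·log₁₀(1 − |Γ|²)

mismatch loss ≈ 8.63 dB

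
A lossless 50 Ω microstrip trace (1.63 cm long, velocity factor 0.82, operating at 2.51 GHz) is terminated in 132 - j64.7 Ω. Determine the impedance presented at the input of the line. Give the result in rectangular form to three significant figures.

λ = v/f = 0.82·c / 2.51 GHz = 0.098 m
βl = 2π·l/λ = 2π × 0.166 = 59.9°
tan(βl) = tan(59.9°) = 1.72
Z_in = Z_0·(Z_L + jZ_0·tanβl)/(Z_0 + jZ_L·tanβl)
     = 50·(132 + j21.5)/(161 + j227)

Z_in ≈ 16.8 − j17.1 Ω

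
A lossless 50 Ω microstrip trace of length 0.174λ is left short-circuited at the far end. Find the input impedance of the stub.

Z_in ≈ +j96.6 Ω

βl = 2π × 0.174 = 62.6°
tan(βl) = 1.93
For a short-circuited stub, Z_in = jZ_0·tan(βl)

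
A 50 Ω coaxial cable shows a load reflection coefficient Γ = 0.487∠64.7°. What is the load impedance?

Z_L ≈ 46.5 + j53.6 Ω

Z_L = Z_0·(1 + Γ)/(1 − Γ) = 50·(1.21 + j0.44)/(0.792 − j0.44)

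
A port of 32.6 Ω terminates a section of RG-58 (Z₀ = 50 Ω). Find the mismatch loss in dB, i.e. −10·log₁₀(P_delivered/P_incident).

Γ = (32.6 − 50)/(32.6 + 50) = -0.211
|Γ|² = 0.0444, so P_del/P_inc = 1 − |Γ|² = 0.956
ML = −10·log₁₀(1 − |Γ|²)

mismatch loss ≈ 0.197 dB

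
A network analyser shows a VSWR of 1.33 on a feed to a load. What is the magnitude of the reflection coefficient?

|Γ| ≈ 0.142

|Γ| = (S − 1)/(S + 1) = (1.33 − 1)/(1.33 + 1) = 0.33/2.33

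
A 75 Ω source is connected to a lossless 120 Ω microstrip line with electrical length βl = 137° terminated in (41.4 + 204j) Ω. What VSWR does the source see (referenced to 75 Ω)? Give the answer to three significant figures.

tan(βl) = -0.933
Z_in = Z_0·(Z_L + jZ_0·tanβl)/(Z_0 + jZ_L·tanβl) = 11.4 + j37 Ω
Γ_s = (Z_in − Z_s)/(Z_in + Z_s) = (-63.6 + j37)/(86.4 + j37), |Γ_s| = 0.783
VSWR = (1 + |Γ_s|)/(1 − |Γ_s|)

VSWR ≈ 8.21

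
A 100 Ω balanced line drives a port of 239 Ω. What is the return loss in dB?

RL ≈ 7.74 dB

Γ = (239 − 100)/(239 + 100) = 0.41
RL = −20·log₁₀|Γ| = −20·log₁₀(0.41)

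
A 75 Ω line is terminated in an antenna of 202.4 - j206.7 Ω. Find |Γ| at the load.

|Γ| ≈ 0.702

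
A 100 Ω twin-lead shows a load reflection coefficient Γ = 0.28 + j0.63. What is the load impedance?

Z_L = Z_0·(1 + Γ)/(1 − Γ) = 100·(1.28 + j0.63)/(0.72 − j0.63)

Z_L ≈ 57.3 + j138 Ω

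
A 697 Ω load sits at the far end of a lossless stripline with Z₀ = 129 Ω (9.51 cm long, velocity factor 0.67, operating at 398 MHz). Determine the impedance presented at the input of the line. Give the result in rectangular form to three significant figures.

λ = v/f = 0.67·c / 398 MHz = 0.505 m
βl = 2π·l/λ = 2π × 0.188 = 67.8°
tan(βl) = tan(67.8°) = 2.45
Z_in = Z_0·(Z_L + jZ_0·tanβl)/(Z_0 + jZ_L·tanβl)
     = 129·(697 + j316)/(129 + j1710)

Z_in ≈ 27.7 − j50.6 Ω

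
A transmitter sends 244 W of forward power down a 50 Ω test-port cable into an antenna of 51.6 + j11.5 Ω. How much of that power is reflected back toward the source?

P_reflected ≈ 3.15 W

|Γ| = |(1.6 + j11.5)/(101.6 + j11.5)| = 0.114
|Γ|² = 0.0129
P_refl = |Γ|²·P_inc = 3.15 W, P_del = (1 − |Γ|²)·P_inc = 241 W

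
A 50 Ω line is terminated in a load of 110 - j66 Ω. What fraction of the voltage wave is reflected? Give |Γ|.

Γ = (Z_L − Z_0)/(Z_L + Z_0) = (60 − j66)/(160 − j66)
|Γ| = 89.2/173

|Γ| ≈ 0.515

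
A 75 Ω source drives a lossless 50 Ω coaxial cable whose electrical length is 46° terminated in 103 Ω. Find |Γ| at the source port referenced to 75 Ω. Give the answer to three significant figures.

|Γ| ≈ 0.404

tan(βl) = 1.04
Z_in = Z_0·(Z_L + jZ_0·tanβl)/(Z_0 + jZ_L·tanβl) = 38.5 − j30.3 Ω
Γ_s = (Z_in − Z_s)/(Z_in + Z_s) = (-36.5 − j30.3)/(113 − j30.3), |Γ_s| = 0.404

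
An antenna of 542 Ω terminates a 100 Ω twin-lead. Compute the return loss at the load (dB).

Γ = (542 − 100)/(542 + 100) = 0.688
RL = −20·log₁₀|Γ| = −20·log₁₀(0.688)

RL ≈ 3.24 dB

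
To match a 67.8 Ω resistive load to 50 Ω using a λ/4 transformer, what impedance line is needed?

Z_qwt ≈ 58.2 Ω

Z_qwt = √(Z_0·R_L) = √(50 × 67.8) = √3390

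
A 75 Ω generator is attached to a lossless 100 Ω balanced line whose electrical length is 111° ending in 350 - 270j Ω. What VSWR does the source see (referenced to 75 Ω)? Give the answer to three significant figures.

tan(βl) = -2.61
Z_in = Z_0·(Z_L + jZ_0·tanβl)/(Z_0 + jZ_L·tanβl) = 22.8 + j53.5 Ω
Γ_s = (Z_in − Z_s)/(Z_in + Z_s) = (-52.2 + j53.5)/(97.8 + j53.5), |Γ_s| = 0.67
VSWR = (1 + |Γ_s|)/(1 − |Γ_s|)

VSWR ≈ 5.07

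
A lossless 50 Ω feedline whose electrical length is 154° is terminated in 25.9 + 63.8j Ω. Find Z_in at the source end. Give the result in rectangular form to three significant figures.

Z_in ≈ 11.9 + j26.1 Ω

tan(βl) = tan(154°) = -0.488
Z_in = Z_0·(Z_L + jZ_0·tanβl)/(Z_0 + jZ_L·tanβl)
     = 50·(25.9 + j39.4)/(81.1 − j12.6)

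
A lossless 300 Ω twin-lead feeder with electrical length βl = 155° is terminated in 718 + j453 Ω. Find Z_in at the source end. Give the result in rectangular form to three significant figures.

Z_in ≈ 211 + j322 Ω

tan(βl) = tan(155°) = -0.466
Z_in = Z_0·(Z_L + jZ_0·tanβl)/(Z_0 + jZ_L·tanβl)
     = 300·(718 + j313)/(511 − j335)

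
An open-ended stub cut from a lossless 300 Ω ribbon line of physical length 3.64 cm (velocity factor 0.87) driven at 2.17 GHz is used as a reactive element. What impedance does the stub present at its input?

Z_in ≈ +j103 Ω

λ = v/f = 0.87·c / 2.17 GHz = 0.12 m
βl = 2π·l/λ = 2π × 0.303 = 109°
tan(βl) = -2.91
For an open-ended stub, Z_in = −jZ_0·cot(βl) = −jZ_0/tan(βl)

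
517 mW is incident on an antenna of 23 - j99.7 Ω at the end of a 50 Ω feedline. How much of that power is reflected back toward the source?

P_reflected ≈ 361 mW

|Γ| = |(-27 − j99.7)/(73 − j99.7)| = 0.836
|Γ|² = 0.699
P_refl = |Γ|²·P_inc = 361 mW, P_del = (1 − |Γ|²)·P_inc = 156 mW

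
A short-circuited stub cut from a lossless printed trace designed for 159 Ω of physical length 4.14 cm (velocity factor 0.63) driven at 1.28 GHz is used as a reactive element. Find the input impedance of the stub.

Z_in ≈ −j823 Ω

λ = v/f = 0.63·c / 1.28 GHz = 0.148 m
βl = 2π·l/λ = 2π × 0.28 = 101°
tan(βl) = -5.17
For a short-circuited stub, Z_in = jZ_0·tan(βl)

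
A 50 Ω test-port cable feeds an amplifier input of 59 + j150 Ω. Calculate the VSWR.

Γ = (Z_L − Z_0)/(Z_L + Z_0) = (9 + j150)/(109 + j150)
|Γ| = 150/185 = 0.81
VSWR = (1 + |Γ|)/(1 − |Γ|) = 1.81/0.19

VSWR ≈ 9.55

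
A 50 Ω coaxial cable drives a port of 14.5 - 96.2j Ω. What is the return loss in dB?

RL ≈ 1.06 dB

Γ = (-35.5 − j96.2)/(64.5 − j96.2), |Γ| = 0.885
RL = −20·log₁₀|Γ| = −20·log₁₀(0.885)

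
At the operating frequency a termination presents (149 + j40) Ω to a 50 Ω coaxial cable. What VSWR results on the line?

VSWR ≈ 3.22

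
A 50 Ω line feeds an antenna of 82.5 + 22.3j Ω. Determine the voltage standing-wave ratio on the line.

VSWR ≈ 1.83

Γ = (Z_L − Z_0)/(Z_L + Z_0) = (32.5 + j22.3)/(132.5 + j22.3)
|Γ| = 39.4/134 = 0.293
VSWR = (1 + |Γ|)/(1 − |Γ|) = 1.29/0.707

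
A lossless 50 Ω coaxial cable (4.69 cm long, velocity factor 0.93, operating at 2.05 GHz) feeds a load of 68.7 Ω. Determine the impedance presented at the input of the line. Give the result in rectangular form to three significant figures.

λ = v/f = 0.93·c / 2.05 GHz = 0.136 m
βl = 2π·l/λ = 2π × 0.345 = 124°
tan(βl) = tan(124°) = -1.48
Z_in = Z_0·(Z_L + jZ_0·tanβl)/(Z_0 + jZ_L·tanβl)
     = 50·(68.7 − j74)/(50 − j102)

Z_in ≈ 42.7 + j12.8 Ω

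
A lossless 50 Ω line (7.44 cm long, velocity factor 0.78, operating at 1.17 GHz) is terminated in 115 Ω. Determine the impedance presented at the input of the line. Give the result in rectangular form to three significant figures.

Z_in ≈ 35.6 + j33.2 Ω

λ = v/f = 0.78·c / 1.17 GHz = 0.2 m
βl = 2π·l/λ = 2π × 0.372 = 134°
tan(βl) = tan(134°) = -1.04
Z_in = Z_0·(Z_L + jZ_0·tanβl)/(Z_0 + jZ_L·tanβl)
     = 50·(115 − j51.9)/(50 − j119)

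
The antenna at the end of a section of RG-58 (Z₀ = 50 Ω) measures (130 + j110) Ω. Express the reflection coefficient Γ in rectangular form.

Γ = (Z_L − Z_0)/(Z_L + Z_0) = (80 + j110)/(180 + j110)

Γ ≈ 0.596 + j0.247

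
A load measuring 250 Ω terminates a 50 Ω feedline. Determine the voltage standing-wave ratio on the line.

VSWR ≈ 5

Γ = (250 − 50)/(250 + 50) = 0.667
VSWR = (1 + 0.667)/(1 − 0.667)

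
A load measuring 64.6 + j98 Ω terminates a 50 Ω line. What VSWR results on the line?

VSWR ≈ 4.83

Γ = (Z_L − Z_0)/(Z_L + Z_0) = (14.6 + j98)/(114.6 + j98)
|Γ| = 99.1/151 = 0.657
VSWR = (1 + |Γ|)/(1 − |Γ|) = 1.66/0.343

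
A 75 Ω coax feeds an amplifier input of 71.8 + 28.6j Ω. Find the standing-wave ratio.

VSWR ≈ 1.48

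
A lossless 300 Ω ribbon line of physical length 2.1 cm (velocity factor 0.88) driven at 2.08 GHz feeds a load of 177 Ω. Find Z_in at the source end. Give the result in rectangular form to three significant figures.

λ = v/f = 0.88·c / 2.08 GHz = 0.127 m
βl = 2π·l/λ = 2π × 0.165 = 59.6°
tan(βl) = tan(59.6°) = 1.7
Z_in = Z_0·(Z_L + jZ_0·tanβl)/(Z_0 + jZ_L·tanβl)
     = 300·(177 + j511)/(300 + j301)

Z_in ≈ 343 + j166 Ω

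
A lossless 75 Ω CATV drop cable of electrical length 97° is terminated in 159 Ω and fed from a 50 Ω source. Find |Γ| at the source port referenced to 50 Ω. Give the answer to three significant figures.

|Γ| ≈ 0.185

tan(βl) = -8.14
Z_in = Z_0·(Z_L + jZ_0·tanβl)/(Z_0 + jZ_L·tanβl) = 35.8 + j7.14 Ω
Γ_s = (Z_in − Z_s)/(Z_in + Z_s) = (-14.2 + j7.14)/(85.8 + j7.14), |Γ_s| = 0.185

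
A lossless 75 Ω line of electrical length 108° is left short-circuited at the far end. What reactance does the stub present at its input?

X_in ≈ -231 Ω (capacitive)

tan(βl) = -3.08
For a short-circuited stub, Z_in = jZ_0·tan(βl)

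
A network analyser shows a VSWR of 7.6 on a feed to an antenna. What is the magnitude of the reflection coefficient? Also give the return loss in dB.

|Γ| = (S − 1)/(S + 1) = (7.6 − 1)/(7.6 + 1) = 6.6/8.6
RL = −20·log₁₀|Γ| = −20·log₁₀(0.767)

|Γ| ≈ 0.767; return loss ≈ 2.3 dB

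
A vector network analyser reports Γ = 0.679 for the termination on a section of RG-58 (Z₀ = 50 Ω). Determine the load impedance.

Z_L ≈ 262 Ω

Z_L = Z_0·(1 + Γ)/(1 − Γ) = 50·(1.68)/(0.321)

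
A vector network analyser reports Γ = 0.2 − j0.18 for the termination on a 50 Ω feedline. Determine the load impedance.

Z_L = Z_0·(1 + Γ)/(1 − Γ) = 50·(1.2 − j0.18)/(0.8 + j0.18)

Z_L ≈ 69 − j26.8 Ω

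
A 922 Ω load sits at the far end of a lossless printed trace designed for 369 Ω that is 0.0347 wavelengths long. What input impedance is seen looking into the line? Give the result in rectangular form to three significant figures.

βl = 2π × 0.0347 = 12.5°
tan(βl) = tan(12.5°) = 0.222
Z_in = Z_0·(Z_L + jZ_0·tanβl)/(Z_0 + jZ_L·tanβl)
     = 369·(922 + j81.8)/(369 + j204)

Z_in ≈ 740 − j328 Ω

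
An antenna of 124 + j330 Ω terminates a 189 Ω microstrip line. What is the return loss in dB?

RL ≈ 2.62 dB

Γ = (-65 + j330)/(313 + j330), |Γ| = 0.739
RL = −20·log₁₀|Γ| = −20·log₁₀(0.739)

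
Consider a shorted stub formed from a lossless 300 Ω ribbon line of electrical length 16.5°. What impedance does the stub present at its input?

Z_in ≈ +j88.9 Ω

tan(βl) = 0.296
For a shorted stub, Z_in = jZ_0·tan(βl)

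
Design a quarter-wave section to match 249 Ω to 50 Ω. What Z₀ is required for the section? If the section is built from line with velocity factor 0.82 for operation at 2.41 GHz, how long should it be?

Z_qwt = √(Z_0·R_L) = √(50 × 249) = √12450
λ = 0.82·c/f = 0.102 m, so l = λ/4 = 0.0255 m

Z_qwt ≈ 112 Ω; length ≈ 2.55 cm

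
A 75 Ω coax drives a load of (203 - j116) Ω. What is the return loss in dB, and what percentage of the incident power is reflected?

Γ = (128 − j116)/(278 − j116), |Γ| = 0.573
RL = −20·log₁₀(0.573) = 4.83 dB
P_refl/P_inc = |Γ|² = 0.329

RL ≈ 4.83 dB; 32.9% of incident power reflected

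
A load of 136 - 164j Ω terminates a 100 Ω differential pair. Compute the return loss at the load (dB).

Γ = (36 − j164)/(236 − j164), |Γ| = 0.584
RL = −20·log₁₀|Γ| = −20·log₁₀(0.584)

RL ≈ 4.67 dB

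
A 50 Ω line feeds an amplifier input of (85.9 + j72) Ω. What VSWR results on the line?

VSWR ≈ 3.19

Γ = (Z_L − Z_0)/(Z_L + Z_0) = (35.9 + j72)/(135.9 + j72)
|Γ| = 80.5/154 = 0.523
VSWR = (1 + |Γ|)/(1 − |Γ|) = 1.52/0.477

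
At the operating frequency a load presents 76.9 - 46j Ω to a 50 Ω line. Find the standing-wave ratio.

VSWR ≈ 2.3

Γ = (Z_L − Z_0)/(Z_L + Z_0) = (26.9 − j46)/(126.9 − j46)
|Γ| = 53.3/135 = 0.395
VSWR = (1 + |Γ|)/(1 − |Γ|) = 1.39/0.605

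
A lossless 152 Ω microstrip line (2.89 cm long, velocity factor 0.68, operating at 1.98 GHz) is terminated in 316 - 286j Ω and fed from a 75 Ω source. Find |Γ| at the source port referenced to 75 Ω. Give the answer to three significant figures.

|Γ| ≈ 0.528

λ = v/f = 0.68·c / 1.98 GHz = 0.103 m
βl = 2π·l/λ = 2π × 0.28 = 101°
tan(βl) = -5.15
Z_in = Z_0·(Z_L + jZ_0·tanβl)/(Z_0 + jZ_L·tanβl) = 45.7 + j66.6 Ω
Γ_s = (Z_in − Z_s)/(Z_in + Z_s) = (-29.3 + j66.6)/(121 + j66.6), |Γ_s| = 0.528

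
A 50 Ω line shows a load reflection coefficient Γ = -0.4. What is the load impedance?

Z_L ≈ 21.4 Ω

Z_L = Z_0·(1 + Γ)/(1 − Γ) = 50·(0.6)/(1.4)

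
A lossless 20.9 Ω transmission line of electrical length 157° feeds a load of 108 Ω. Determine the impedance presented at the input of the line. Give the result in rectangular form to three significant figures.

Z_in ≈ 21.9 + j39.2 Ω

tan(βl) = tan(157°) = -0.424
Z_in = Z_0·(Z_L + jZ_0·tanβl)/(Z_0 + jZ_L·tanβl)
     = 20.9·(108 − j8.87)/(20.9 − j45.8)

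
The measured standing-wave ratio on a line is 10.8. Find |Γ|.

|Γ| = (S − 1)/(S + 1) = (10.8 − 1)/(10.8 + 1) = 9.8/11.8

|Γ| ≈ 0.831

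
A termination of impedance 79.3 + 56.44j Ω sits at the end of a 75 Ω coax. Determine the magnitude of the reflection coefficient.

|Γ| ≈ 0.345

Γ = (Z_L − Z_0)/(Z_L + Z_0) = (4.3 + j56.44)/(154.3 + j56.44)
|Γ| = 56.6/164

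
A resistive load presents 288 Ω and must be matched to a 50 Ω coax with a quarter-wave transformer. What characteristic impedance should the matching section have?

Z_qwt ≈ 120 Ω

Z_qwt = √(Z_0·R_L) = √(50 × 288) = √14400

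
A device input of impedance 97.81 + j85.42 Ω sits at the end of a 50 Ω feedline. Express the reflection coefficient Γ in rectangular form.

Γ = (Z_L − Z_0)/(Z_L + Z_0) = (47.81 + j85.42)/(147.8 + j85.42)

Γ ≈ 0.493 + j0.293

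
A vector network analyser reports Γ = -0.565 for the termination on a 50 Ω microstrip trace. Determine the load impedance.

Z_L = Z_0·(1 + Γ)/(1 − Γ) = 50·(0.435)/(1.56)

Z_L ≈ 13.9 Ω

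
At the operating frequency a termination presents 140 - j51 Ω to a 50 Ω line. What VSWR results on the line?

VSWR ≈ 3.22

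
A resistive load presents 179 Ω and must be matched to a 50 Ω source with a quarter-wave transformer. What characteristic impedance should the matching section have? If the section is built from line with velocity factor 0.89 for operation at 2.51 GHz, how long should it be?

Z_qwt ≈ 94.6 Ω; length ≈ 2.66 cm

Z_qwt = √(Z_0·R_L) = √(50 × 179) = √8950
λ = 0.89·c/f = 0.106 m, so l = λ/4 = 0.0266 m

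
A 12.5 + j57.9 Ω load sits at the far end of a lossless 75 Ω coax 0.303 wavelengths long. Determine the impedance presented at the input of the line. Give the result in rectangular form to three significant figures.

βl = 2π × 0.303 = 109°
tan(βl) = tan(109°) = -2.89
Z_in = Z_0·(Z_L + jZ_0·tanβl)/(Z_0 + jZ_L·tanβl)
     = 75·(12.5 − j159)/(242 − j36.1)

Z_in ≈ 11 − j47.5 Ω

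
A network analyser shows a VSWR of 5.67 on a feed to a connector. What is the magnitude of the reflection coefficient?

|Γ| ≈ 0.7

|Γ| = (S − 1)/(S + 1) = (5.67 − 1)/(5.67 + 1) = 4.67/6.67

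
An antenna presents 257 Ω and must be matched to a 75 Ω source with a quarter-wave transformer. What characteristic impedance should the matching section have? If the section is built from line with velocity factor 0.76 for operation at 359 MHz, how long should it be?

Z_qwt = √(Z_0·R_L) = √(75 × 257) = √19280
λ = 0.76·c/f = 0.635 m, so l = λ/4 = 0.159 m

Z_qwt ≈ 139 Ω; length ≈ 15.9 cm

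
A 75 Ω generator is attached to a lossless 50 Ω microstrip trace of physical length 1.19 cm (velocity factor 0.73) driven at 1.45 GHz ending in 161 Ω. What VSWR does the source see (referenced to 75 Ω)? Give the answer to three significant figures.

VSWR ≈ 2.8

λ = v/f = 0.73·c / 1.45 GHz = 0.151 m
βl = 2π·l/λ = 2π × 0.0788 = 28.4°
tan(βl) = 0.54
Z_in = Z_0·(Z_L + jZ_0·tanβl)/(Z_0 + jZ_L·tanβl) = 51.7 − j62.9 Ω
Γ_s = (Z_in − Z_s)/(Z_in + Z_s) = (-23.3 − j62.9)/(127 − j62.9), |Γ_s| = 0.474
VSWR = (1 + |Γ_s|)/(1 − |Γ_s|)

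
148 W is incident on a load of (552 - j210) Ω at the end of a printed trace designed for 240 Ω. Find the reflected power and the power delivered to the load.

|Γ| = |(312 − j210)/(792 − j210)| = 0.459
|Γ|² = 0.211
P_refl = |Γ|²·P_inc = 31.2 W, P_del = (1 − |Γ|²)·P_inc = 117 W

P_reflected ≈ 31.2 W; P_delivered ≈ 117 W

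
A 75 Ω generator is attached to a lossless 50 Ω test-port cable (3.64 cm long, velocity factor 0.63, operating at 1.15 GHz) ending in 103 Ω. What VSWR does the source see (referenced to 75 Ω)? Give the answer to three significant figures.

VSWR ≈ 3.04

λ = v/f = 0.63·c / 1.15 GHz = 0.164 m
βl = 2π·l/λ = 2π × 0.221 = 79.7°
tan(βl) = 5.52
Z_in = Z_0·(Z_L + jZ_0·tanβl)/(Z_0 + jZ_L·tanβl) = 24.9 − j6.87 Ω
Γ_s = (Z_in − Z_s)/(Z_in + Z_s) = (-50.1 − j6.87)/(99.9 − j6.87), |Γ_s| = 0.505
VSWR = (1 + |Γ_s|)/(1 − |Γ_s|)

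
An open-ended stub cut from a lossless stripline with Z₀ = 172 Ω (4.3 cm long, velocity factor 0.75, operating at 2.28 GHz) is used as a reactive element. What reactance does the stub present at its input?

λ = v/f = 0.75·c / 2.28 GHz = 0.0987 m
βl = 2π·l/λ = 2π × 0.436 = 157°
tan(βl) = -0.427
For an open-ended stub, Z_in = −jZ_0·cot(βl) = −jZ_0/tan(βl)

X_in ≈ 403 Ω (inductive)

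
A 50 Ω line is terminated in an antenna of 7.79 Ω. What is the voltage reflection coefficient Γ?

Γ = -0.73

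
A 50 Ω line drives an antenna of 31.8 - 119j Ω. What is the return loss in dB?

RL ≈ 1.58 dB

Γ = (-18.2 − j119)/(81.8 − j119), |Γ| = 0.834
RL = −20·log₁₀|Γ| = −20·log₁₀(0.834)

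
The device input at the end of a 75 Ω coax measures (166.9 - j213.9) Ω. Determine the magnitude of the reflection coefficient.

|Γ| ≈ 0.721

Γ = (Z_L − Z_0)/(Z_L + Z_0) = (91.9 − j213.9)/(241.9 − j213.9)
|Γ| = 233/323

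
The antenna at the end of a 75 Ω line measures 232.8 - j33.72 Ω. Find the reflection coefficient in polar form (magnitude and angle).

Γ = (Z_L − Z_0)/(Z_L + Z_0) = (157.8 − j33.72)/(307.8 − j33.72)
|Γ| = 161/310 = 0.521

Γ ≈ 0.521 ∠ -5.81°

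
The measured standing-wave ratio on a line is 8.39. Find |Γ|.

|Γ| = (S − 1)/(S + 1) = (8.39 − 1)/(8.39 + 1) = 7.39/9.39

|Γ| ≈ 0.787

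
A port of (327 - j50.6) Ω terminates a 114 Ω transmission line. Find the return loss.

Γ = (213 − j50.6)/(441 − j50.6), |Γ| = 0.493
RL = −20·log₁₀|Γ| = −20·log₁₀(0.493)

RL ≈ 6.14 dB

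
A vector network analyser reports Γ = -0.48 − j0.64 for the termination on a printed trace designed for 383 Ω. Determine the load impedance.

Z_L ≈ 53 − j189 Ω

Z_L = Z_0·(1 + Γ)/(1 − Γ) = 383·(0.52 − j0.64)/(1.48 + j0.64)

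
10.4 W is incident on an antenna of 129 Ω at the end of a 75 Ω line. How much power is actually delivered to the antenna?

Γ = (129 − 75)/(129 + 75) = 0.265
|Γ|² = 0.0701
P_refl = |Γ|²·P_inc = 0.729 W, P_del = (1 − |Γ|²)·P_inc = 9.67 W

P_delivered ≈ 9.67 W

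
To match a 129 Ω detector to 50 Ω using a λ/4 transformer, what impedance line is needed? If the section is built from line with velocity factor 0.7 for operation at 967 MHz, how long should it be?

Z_qwt ≈ 80.3 Ω; length ≈ 5.43 cm

Z_qwt = √(Z_0·R_L) = √(50 × 129) = √6450
λ = 0.7·c/f = 0.217 m, so l = λ/4 = 0.0543 m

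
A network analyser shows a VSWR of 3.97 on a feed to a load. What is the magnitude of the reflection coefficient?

|Γ| = (S − 1)/(S + 1) = (3.97 − 1)/(3.97 + 1) = 2.97/4.97

|Γ| ≈ 0.598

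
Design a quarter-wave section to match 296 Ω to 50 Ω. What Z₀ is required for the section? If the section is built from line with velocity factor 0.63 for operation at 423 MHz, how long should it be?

Z_qwt ≈ 122 Ω; length ≈ 11.2 cm

Z_qwt = √(Z_0·R_L) = √(50 × 296) = √14800
λ = 0.63·c/f = 0.447 m, so l = λ/4 = 0.112 m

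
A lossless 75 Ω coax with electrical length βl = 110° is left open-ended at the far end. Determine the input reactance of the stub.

X_in ≈ 27.3 Ω (inductive)

tan(βl) = -2.75
For an open-ended stub, Z_in = −jZ_0·cot(βl) = −jZ_0/tan(βl)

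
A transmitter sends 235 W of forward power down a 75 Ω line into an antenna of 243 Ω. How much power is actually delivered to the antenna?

Γ = (243 − 75)/(243 + 75) = 0.528
|Γ|² = 0.279
P_refl = |Γ|²·P_inc = 65.6 W, P_del = (1 − |Γ|²)·P_inc = 169 W

P_delivered ≈ 169 W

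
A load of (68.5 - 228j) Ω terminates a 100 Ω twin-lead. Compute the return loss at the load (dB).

RL ≈ 1.81 dB

Γ = (-31.5 − j228)/(168.5 − j228), |Γ| = 0.812
RL = −20·log₁₀|Γ| = −20·log₁₀(0.812)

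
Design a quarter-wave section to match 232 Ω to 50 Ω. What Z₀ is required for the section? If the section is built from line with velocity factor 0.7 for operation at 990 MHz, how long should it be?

Z_qwt ≈ 108 Ω; length ≈ 5.3 cm

Z_qwt = √(Z_0·R_L) = √(50 × 232) = √11600
λ = 0.7·c/f = 0.212 m, so l = λ/4 = 0.053 m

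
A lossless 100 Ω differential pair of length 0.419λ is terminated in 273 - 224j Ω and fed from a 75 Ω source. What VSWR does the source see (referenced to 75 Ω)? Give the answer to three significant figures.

VSWR ≈ 6.02

βl = 2π × 0.419 = 151°
tan(βl) = -0.558
Z_in = Z_0·(Z_L + jZ_0·tanβl)/(Z_0 + jZ_L·tanβl) = 150 + j204 Ω
Γ_s = (Z_in − Z_s)/(Z_in + Z_s) = (75.2 + j204)/(225 + j204), |Γ_s| = 0.715
VSWR = (1 + |Γ_s|)/(1 − |Γ_s|)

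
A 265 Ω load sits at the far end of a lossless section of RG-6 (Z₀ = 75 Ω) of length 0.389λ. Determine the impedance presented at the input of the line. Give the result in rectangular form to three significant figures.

βl = 2π × 0.389 = 140°
tan(βl) = tan(140°) = -0.838
Z_in = Z_0·(Z_L + jZ_0·tanβl)/(Z_0 + jZ_L·tanβl)
     = 75·(265 − j62.8)/(75 − j222)

Z_in ≈ 46.2 + j73.9 Ω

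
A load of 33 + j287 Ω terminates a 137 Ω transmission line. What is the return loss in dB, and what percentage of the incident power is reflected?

RL ≈ 0.77 dB; 83.7% of incident power reflected

Γ = (-104 + j287)/(170 + j287), |Γ| = 0.915
RL = −20·log₁₀(0.915) = 0.77 dB
P_refl/P_inc = |Γ|² = 0.837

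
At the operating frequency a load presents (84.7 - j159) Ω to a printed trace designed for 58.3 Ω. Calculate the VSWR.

VSWR ≈ 7.12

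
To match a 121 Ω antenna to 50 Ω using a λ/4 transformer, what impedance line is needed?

Z_qwt ≈ 77.8 Ω

Z_qwt = √(Z_0·R_L) = √(50 × 121) = √6050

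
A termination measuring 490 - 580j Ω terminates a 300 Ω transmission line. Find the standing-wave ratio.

Γ = (Z_L − Z_0)/(Z_L + Z_0) = (190 − j580)/(790 − j580)
|Γ| = 610/980 = 0.623
VSWR = (1 + |Γ|)/(1 − |Γ|) = 1.62/0.377

VSWR ≈ 4.3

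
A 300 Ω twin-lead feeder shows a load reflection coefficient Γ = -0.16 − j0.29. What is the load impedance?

Z_L ≈ 187 − j122 Ω

Z_L = Z_0·(1 + Γ)/(1 − Γ) = 300·(0.84 − j0.29)/(1.16 + j0.29)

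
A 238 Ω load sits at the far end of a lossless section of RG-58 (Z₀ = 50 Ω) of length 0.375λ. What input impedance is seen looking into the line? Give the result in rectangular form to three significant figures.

Z_in ≈ 20.1 + j45.8 Ω

βl = 2π × 0.375 = 135°
tan(βl) = tan(135°) = -1
Z_in = Z_0·(Z_L + jZ_0·tanβl)/(Z_0 + jZ_L·tanβl)
     = 50·(238 − j50)/(50 − j238)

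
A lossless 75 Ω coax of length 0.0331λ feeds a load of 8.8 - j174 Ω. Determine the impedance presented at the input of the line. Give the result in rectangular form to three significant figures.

βl = 2π × 0.0331 = 11.9°
tan(βl) = tan(11.9°) = 0.211
Z_in = Z_0·(Z_L + jZ_0·tanβl)/(Z_0 + jZ_L·tanβl)
     = 75·(8.8 − j158)/(112 + j1.86)

Z_in ≈ 4.14 − j106 Ω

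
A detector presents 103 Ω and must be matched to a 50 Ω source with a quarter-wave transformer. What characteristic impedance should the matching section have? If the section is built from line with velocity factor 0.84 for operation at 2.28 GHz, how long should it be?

Z_qwt = √(Z_0·R_L) = √(50 × 103) = √5150
λ = 0.84·c/f = 0.111 m, so l = λ/4 = 0.0276 m

Z_qwt ≈ 71.8 Ω; length ≈ 2.76 cm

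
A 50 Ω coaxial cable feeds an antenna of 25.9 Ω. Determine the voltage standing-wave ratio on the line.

VSWR ≈ 1.93

For a purely resistive load, VSWR = R_L/Z_0 or Z_0/R_L (whichever > 1) = 50/25.9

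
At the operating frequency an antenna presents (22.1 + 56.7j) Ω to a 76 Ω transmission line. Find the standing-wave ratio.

VSWR ≈ 5.46

Γ = (Z_L − Z_0)/(Z_L + Z_0) = (-53.9 + j56.7)/(98.1 + j56.7)
|Γ| = 78.2/113 = 0.69
VSWR = (1 + |Γ|)/(1 − |Γ|) = 1.69/0.31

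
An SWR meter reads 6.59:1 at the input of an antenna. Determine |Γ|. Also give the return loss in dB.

|Γ| = (S − 1)/(S + 1) = (6.59 − 1)/(6.59 + 1) = 5.59/7.59
RL = −20·log₁₀|Γ| = −20·log₁₀(0.736)

|Γ| ≈ 0.736; return loss ≈ 2.66 dB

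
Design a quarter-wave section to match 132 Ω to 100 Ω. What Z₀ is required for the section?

Z_qwt ≈ 115 Ω

Z_qwt = √(Z_0·R_L) = √(100 × 132) = √13200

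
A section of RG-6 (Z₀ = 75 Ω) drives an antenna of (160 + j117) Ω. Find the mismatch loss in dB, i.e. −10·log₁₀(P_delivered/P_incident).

mismatch loss ≈ 1.57 dB

Γ = (85 + j117)/(235 + j117), |Γ| = 0.551
|Γ|² = 0.303, so P_del/P_inc = 1 − |Γ|² = 0.697
ML = −10·log₁₀(1 − |Γ|²)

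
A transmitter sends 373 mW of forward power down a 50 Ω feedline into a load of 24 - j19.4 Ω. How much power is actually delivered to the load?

|Γ| = |(-26 − j19.4)/(74 − j19.4)| = 0.424
|Γ|² = 0.18
P_refl = |Γ|²·P_inc = 67.1 mW, P_del = (1 − |Γ|²)·P_inc = 306 mW

P_delivered ≈ 306 mW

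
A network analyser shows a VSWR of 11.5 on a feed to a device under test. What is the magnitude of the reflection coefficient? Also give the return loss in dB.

|Γ| ≈ 0.84; return loss ≈ 1.51 dB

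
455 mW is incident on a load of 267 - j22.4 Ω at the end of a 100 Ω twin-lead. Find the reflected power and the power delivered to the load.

|Γ| = |(167 − j22.4)/(367 − j22.4)| = 0.458
|Γ|² = 0.21
P_refl = |Γ|²·P_inc = 95.6 mW, P_del = (1 − |Γ|²)·P_inc = 359 mW

P_reflected ≈ 95.6 mW; P_delivered ≈ 359 mW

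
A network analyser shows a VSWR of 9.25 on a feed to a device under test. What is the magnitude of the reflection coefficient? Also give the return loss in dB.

|Γ| = (S − 1)/(S + 1) = (9.25 − 1)/(9.25 + 1) = 8.25/10.2
RL = −20·log₁₀|Γ| = −20·log₁₀(0.805)

|Γ| ≈ 0.805; return loss ≈ 1.89 dB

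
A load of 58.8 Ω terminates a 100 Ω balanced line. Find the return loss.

RL ≈ 11.7 dB

Γ = (58.8 − 100)/(58.8 + 100) = -0.259
RL = −20·log₁₀|Γ| = −20·log₁₀(0.259)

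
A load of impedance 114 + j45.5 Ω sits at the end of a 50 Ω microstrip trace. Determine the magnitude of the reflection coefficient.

|Γ| ≈ 0.461

Γ = (Z_L − Z_0)/(Z_L + Z_0) = (64 + j45.5)/(164 + j45.5)
|Γ| = 78.5/170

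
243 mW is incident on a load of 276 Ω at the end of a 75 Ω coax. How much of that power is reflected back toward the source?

Γ = (276 − 75)/(276 + 75) = 0.573
|Γ|² = 0.328
P_refl = |Γ|²·P_inc = 79.7 mW, P_del = (1 − |Γ|²)·P_inc = 163 mW

P_reflected ≈ 79.7 mW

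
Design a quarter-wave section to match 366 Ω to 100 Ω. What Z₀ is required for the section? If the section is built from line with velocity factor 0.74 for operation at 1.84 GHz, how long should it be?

Z_qwt = √(Z_0·R_L) = √(100 × 366) = √36600
λ = 0.74·c/f = 0.121 m, so l = λ/4 = 0.0302 m

Z_qwt ≈ 191 Ω; length ≈ 3.02 cm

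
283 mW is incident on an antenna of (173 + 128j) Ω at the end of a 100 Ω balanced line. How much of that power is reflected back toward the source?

P_reflected ≈ 67.6 mW

|Γ| = |(73 + j128)/(273 + j128)| = 0.489
|Γ|² = 0.239
P_refl = |Γ|²·P_inc = 67.6 mW, P_del = (1 − |Γ|²)·P_inc = 215 mW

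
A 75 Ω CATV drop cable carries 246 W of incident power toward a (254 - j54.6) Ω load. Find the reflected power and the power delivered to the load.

P_reflected ≈ 77.5 W; P_delivered ≈ 169 W

|Γ| = |(179 − j54.6)/(329 − j54.6)| = 0.561
|Γ|² = 0.315
P_refl = |Γ|²·P_inc = 77.5 W, P_del = (1 − |Γ|²)·P_inc = 169 W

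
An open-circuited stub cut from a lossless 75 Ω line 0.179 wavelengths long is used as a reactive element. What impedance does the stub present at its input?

Z_in ≈ −j35.9 Ω

βl = 2π × 0.179 = 64.4°
tan(βl) = 2.09
For an open-circuited stub, Z_in = −jZ_0·cot(βl) = −jZ_0/tan(βl)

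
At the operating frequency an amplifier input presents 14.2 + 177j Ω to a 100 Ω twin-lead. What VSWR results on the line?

Γ = (Z_L − Z_0)/(Z_L + Z_0) = (-85.8 + j177)/(114.2 + j177)
|Γ| = 197/211 = 0.934
VSWR = (1 + |Γ|)/(1 − |Γ|) = 1.93/0.0662

VSWR ≈ 29.2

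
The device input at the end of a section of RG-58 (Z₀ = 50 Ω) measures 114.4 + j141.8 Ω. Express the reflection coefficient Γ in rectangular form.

Γ = (Z_L − Z_0)/(Z_L + Z_0) = (64.4 + j141.8)/(164.4 + j141.8)

Γ ≈ 0.651 + j0.301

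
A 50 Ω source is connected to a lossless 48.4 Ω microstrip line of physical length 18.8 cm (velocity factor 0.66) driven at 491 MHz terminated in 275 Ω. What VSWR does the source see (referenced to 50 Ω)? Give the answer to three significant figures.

VSWR ≈ 5.52

λ = v/f = 0.66·c / 491 MHz = 0.403 m
βl = 2π·l/λ = 2π × 0.466 = 168°
tan(βl) = -0.216
Z_in = Z_0·(Z_L + jZ_0·tanβl)/(Z_0 + jZ_L·tanβl) = 115 + j131 Ω
Γ_s = (Z_in − Z_s)/(Z_in + Z_s) = (65.1 + j131)/(165 + j131), |Γ_s| = 0.693
VSWR = (1 + |Γ_s|)/(1 − |Γ_s|)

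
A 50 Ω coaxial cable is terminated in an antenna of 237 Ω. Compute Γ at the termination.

Γ = 0.652

Γ = (Z_L − Z_0)/(Z_L + Z_0) = (237 − 50)/(237 + 50) = 187/287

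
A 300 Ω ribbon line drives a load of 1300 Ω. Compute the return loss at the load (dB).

Γ = (1300 − 300)/(1300 + 300) = 0.625
RL = −20·log₁₀|Γ| = −20·log₁₀(0.625)

RL ≈ 4.08 dB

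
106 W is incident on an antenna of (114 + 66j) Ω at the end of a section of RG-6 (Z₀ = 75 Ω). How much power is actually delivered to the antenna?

P_delivered ≈ 90.5 W

|Γ| = |(39 + j66)/(189 + j66)| = 0.383
|Γ|² = 0.147
P_refl = |Γ|²·P_inc = 15.5 W, P_del = (1 − |Γ|²)·P_inc = 90.5 W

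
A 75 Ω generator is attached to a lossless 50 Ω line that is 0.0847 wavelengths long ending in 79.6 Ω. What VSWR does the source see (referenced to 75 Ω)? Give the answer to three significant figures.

VSWR ≈ 1.58

βl = 2π × 0.0847 = 30.5°
tan(βl) = 0.589
Z_in = Z_0·(Z_L + jZ_0·tanβl)/(Z_0 + jZ_L·tanβl) = 57.1 − j24 Ω
Γ_s = (Z_in − Z_s)/(Z_in + Z_s) = (-17.9 − j24)/(132 − j24), |Γ_s| = 0.224
VSWR = (1 + |Γ_s|)/(1 − |Γ_s|)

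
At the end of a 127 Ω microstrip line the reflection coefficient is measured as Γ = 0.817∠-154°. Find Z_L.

Z_L = Z_0·(1 + Γ)/(1 − Γ) = 127·(0.266 − j0.358)/(1.73 + j0.358)

Z_L ≈ 13.5 − j29 Ω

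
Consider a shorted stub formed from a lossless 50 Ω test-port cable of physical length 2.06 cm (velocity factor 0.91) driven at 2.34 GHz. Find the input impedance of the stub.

λ = v/f = 0.91·c / 2.34 GHz = 0.117 m
βl = 2π·l/λ = 2π × 0.177 = 63.6°
tan(βl) = 2.01
For a shorted stub, Z_in = jZ_0·tan(βl)

Z_in ≈ +j101 Ω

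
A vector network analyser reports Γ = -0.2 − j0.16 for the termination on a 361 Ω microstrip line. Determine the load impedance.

Z_L = Z_0·(1 + Γ)/(1 − Γ) = 361·(0.8 − j0.16)/(1.2 + j0.16)

Z_L ≈ 230 − j78.8 Ω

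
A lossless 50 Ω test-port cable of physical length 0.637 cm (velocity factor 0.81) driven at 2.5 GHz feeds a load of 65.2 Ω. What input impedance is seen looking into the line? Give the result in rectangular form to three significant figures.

λ = v/f = 0.81·c / 2.5 GHz = 0.0972 m
βl = 2π·l/λ = 2π × 0.0655 = 23.6°
tan(βl) = tan(23.6°) = 0.437
Z_in = Z_0·(Z_L + jZ_0·tanβl)/(Z_0 + jZ_L·tanβl)
     = 50·(65.2 + j21.8)/(50 + j28.5)

Z_in ≈ 58.6 − j11.5 Ω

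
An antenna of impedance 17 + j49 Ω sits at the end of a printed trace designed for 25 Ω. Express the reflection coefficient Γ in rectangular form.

Γ ≈ 0.496 + j0.588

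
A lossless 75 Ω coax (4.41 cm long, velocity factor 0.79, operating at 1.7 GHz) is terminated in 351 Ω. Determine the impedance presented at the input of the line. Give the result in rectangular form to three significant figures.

λ = v/f = 0.79·c / 1.7 GHz = 0.139 m
βl = 2π·l/λ = 2π × 0.316 = 114°
tan(βl) = tan(114°) = -2.26
Z_in = Z_0·(Z_L + jZ_0·tanβl)/(Z_0 + jZ_L·tanβl)
     = 75·(351 − j169)/(75 − j793)

Z_in ≈ 19 + j31.4 Ω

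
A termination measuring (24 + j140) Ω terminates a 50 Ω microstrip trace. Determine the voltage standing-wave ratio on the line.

VSWR ≈ 18.8

Γ = (Z_L − Z_0)/(Z_L + Z_0) = (-26 + j140)/(74 + j140)
|Γ| = 142/158 = 0.899
VSWR = (1 + |Γ|)/(1 − |Γ|) = 1.9/0.101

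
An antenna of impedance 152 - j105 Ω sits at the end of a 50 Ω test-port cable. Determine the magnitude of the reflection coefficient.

Γ = (Z_L − Z_0)/(Z_L + Z_0) = (102 − j105)/(202 − j105)
|Γ| = 146/228

|Γ| ≈ 0.643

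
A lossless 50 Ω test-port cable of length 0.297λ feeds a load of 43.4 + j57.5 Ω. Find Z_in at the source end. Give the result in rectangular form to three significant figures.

βl = 2π × 0.297 = 107°
tan(βl) = tan(107°) = -3.29
Z_in = Z_0·(Z_L + jZ_0·tanβl)/(Z_0 + jZ_L·tanβl)
     = 50·(43.4 − j107)/(239 − j143)

Z_in ≈ 16.5 − j12.5 Ω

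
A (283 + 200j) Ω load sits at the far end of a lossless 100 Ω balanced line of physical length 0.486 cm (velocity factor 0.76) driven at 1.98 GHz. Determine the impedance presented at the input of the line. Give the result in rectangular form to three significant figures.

λ = v/f = 0.76·c / 1.98 GHz = 0.115 m
βl = 2π·l/λ = 2π × 0.0422 = 15.2°
tan(βl) = tan(15.2°) = 0.272
Z_in = Z_0·(Z_L + jZ_0·tanβl)/(Z_0 + jZ_L·tanβl)
     = 100·(283 + j227)/(45.7 + j76.9)

Z_in ≈ 380 − j142 Ω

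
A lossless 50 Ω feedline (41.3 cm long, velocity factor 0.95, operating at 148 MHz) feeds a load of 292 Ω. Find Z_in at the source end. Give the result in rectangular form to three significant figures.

λ = v/f = 0.95·c / 148 MHz = 1.93 m
βl = 2π·l/λ = 2π × 0.214 = 77.2°
tan(βl) = tan(77.2°) = 4.4
Z_in = Z_0·(Z_L + jZ_0·tanβl)/(Z_0 + jZ_L·tanβl)
     = 50·(292 + j220)/(50 + j1290)

Z_in ≈ 8.99 − j11 Ω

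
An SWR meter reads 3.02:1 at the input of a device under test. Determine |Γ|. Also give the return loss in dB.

|Γ| ≈ 0.502; return loss ≈ 5.98 dB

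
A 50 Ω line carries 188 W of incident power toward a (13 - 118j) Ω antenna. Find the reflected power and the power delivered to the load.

|Γ| = |(-37 − j118)/(63 − j118)| = 0.924
|Γ|² = 0.855
P_refl = |Γ|²·P_inc = 161 W, P_del = (1 − |Γ|²)·P_inc = 27.3 W

P_reflected ≈ 161 W; P_delivered ≈ 27.3 W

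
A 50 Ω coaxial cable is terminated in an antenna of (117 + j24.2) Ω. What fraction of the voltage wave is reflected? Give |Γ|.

|Γ| ≈ 0.422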